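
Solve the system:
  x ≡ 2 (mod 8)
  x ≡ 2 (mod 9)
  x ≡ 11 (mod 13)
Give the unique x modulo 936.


Moduli 8, 9, 13 are pairwise coprime; by CRT there is a unique solution modulo M = 8 · 9 · 13 = 936.
Solve pairwise, accumulating the modulus:
  Start with x ≡ 2 (mod 8).
  Combine with x ≡ 2 (mod 9): since gcd(8, 9) = 1, we get a unique residue mod 72.
    Write x = 2 + 8·t and substitute into x ≡ 2 (mod 9): 8·t ≡ 2 − 2 = 0 (mod 9).
    The inverse of 8 mod 9 is 8 (since 8·8 = 64 = 7·9 + 1), so t ≡ 8·0 = 0 ≡ 0 (mod 9).
    Then x = 2 + 8·0 = 2, valid modulo lcm(8, 9) = 72: x ≡ 2 (mod 72).
  Combine with x ≡ 11 (mod 13): since gcd(72, 13) = 1, we get a unique residue mod 936.
    Write x = 2 + 72·t and substitute into x ≡ 11 (mod 13): 72·t ≡ 11 − 2 = 9 (mod 13).
    Reduce coefficients mod 13: 7·t ≡ 9 (mod 13).
    The inverse of 7 mod 13 is 2 (since 7·2 = 14 = 1·13 + 1), so t ≡ 2·9 = 18 ≡ 5 (mod 13).
    Then x = 2 + 72·5 = 362, valid modulo lcm(72, 13) = 936: x ≡ 362 (mod 936).
Verify: 362 mod 8 = 2 ✓, 362 mod 9 = 2 ✓, 362 mod 13 = 11 ✓.

x ≡ 362 (mod 936).


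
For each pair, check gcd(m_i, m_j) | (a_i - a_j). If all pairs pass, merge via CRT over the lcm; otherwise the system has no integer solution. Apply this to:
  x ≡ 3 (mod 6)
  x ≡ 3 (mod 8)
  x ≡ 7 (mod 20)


Moduli 6, 8, 20 are not pairwise coprime, so CRT works modulo lcm(m_i) when all pairwise compatibility conditions hold.
Pairwise compatibility: gcd(m_i, m_j) must divide a_i - a_j for every pair.
Merge one congruence at a time:
  Start: x ≡ 3 (mod 6).
  Combine with x ≡ 3 (mod 8): gcd(6, 8) = 2; 3 - 3 = 0, which IS divisible by 2, so compatible.
    Write x = 3 + 6·t and substitute into x ≡ 3 (mod 8): 6·t ≡ 3 − 3 = 0 (mod 8).
    Divide the congruence (and modulus) by g = 2: 3·t ≡ 0 (mod 4).
    The inverse of 3 mod 4 is 3 (since 3·3 = 9 = 2·4 + 1), so t ≡ 3·0 = 0 ≡ 0 (mod 4).
    Then x = 3 + 6·0 = 3, valid modulo lcm(6, 8) = 24: x ≡ 3 (mod 24).
  Combine with x ≡ 7 (mod 20): gcd(24, 20) = 4; 7 - 3 = 4, which IS divisible by 4, so compatible.
    Write x = 3 + 24·t and substitute into x ≡ 7 (mod 20): 24·t ≡ 7 − 3 = 4 (mod 20).
    Divide the congruence (and modulus) by g = 4: 6·t ≡ 1 (mod 5).
    Reduce coefficients mod 5: 1·t ≡ 1 (mod 5).
    So t ≡ 1 (mod 5).
    Then x = 3 + 24·1 = 27, valid modulo lcm(24, 20) = 120: x ≡ 27 (mod 120).
Verify: 27 mod 6 = 3, 27 mod 8 = 3, 27 mod 20 = 7.

x ≡ 27 (mod 120).


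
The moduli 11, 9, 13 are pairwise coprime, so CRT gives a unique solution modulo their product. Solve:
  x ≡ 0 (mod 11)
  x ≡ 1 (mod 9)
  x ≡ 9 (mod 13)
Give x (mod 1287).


Moduli 11, 9, 13 are pairwise coprime; by CRT there is a unique solution modulo M = 11 · 9 · 13 = 1287.
Solve pairwise, accumulating the modulus:
  Start with x ≡ 0 (mod 11).
  Combine with x ≡ 1 (mod 9): since gcd(11, 9) = 1, we get a unique residue mod 99.
    Write x = 0 + 11·t and substitute into x ≡ 1 (mod 9): 11·t ≡ 1 − 0 = 1 (mod 9).
    Reduce coefficients mod 9: 2·t ≡ 1 (mod 9).
    The inverse of 2 mod 9 is 5 (since 2·5 = 10 = 1·9 + 1), so t ≡ 5·1 = 5 ≡ 5 (mod 9).
    Then x = 0 + 11·5 = 55, valid modulo lcm(11, 9) = 99: x ≡ 55 (mod 99).
  Combine with x ≡ 9 (mod 13): since gcd(99, 13) = 1, we get a unique residue mod 1287.
    Write x = 55 + 99·t and substitute into x ≡ 9 (mod 13): 99·t ≡ 9 − 55 = -46 (mod 13).
    Reduce coefficients mod 13: 8·t ≡ 6 (mod 13).
    The inverse of 8 mod 13 is 5 (since 8·5 = 40 = 3·13 + 1), so t ≡ 5·6 = 30 ≡ 4 (mod 13).
    Then x = 55 + 99·4 = 451, valid modulo lcm(99, 13) = 1287: x ≡ 451 (mod 1287).
Verify: 451 mod 11 = 0 ✓, 451 mod 9 = 1 ✓, 451 mod 13 = 9 ✓.

x ≡ 451 (mod 1287).


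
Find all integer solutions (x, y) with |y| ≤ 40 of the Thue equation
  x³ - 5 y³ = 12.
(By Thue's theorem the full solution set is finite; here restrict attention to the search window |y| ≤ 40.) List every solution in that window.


The equation is x³ - 5y³ = 12. For fixed y, x³ = 5·y³ + 12, so a solution requires the RHS to be a perfect cube.
Strategy: iterate y from -40 to 40, compute RHS = 5·y³ + 12, and check whether it is a (positive or negative) perfect cube.
Check small values of y:
  y = 0: RHS = 12 is not a perfect cube.
  y = 1: RHS = 17 is not a perfect cube.
  y = -1: RHS = 7 is not a perfect cube.
  y = 2: RHS = 52 is not a perfect cube.
  y = -2: RHS = -28 is not a perfect cube.
  y = 3: RHS = 147 is not a perfect cube.
  y = -3: RHS = -123 is not a perfect cube.
Continuing the search up to |y| = 40 finds no solutions either.
No (x, y) in the scanned range satisfies the equation.

No integer solutions with |y| ≤ 40.


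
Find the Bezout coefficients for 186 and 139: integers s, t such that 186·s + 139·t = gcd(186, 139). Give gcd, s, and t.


Euclidean algorithm on (186, 139) — divide until remainder is 0:
  186 = 1 · 139 + 47
  139 = 2 · 47 + 45
  47 = 1 · 45 + 2
  45 = 22 · 2 + 1
  2 = 2 · 1 + 0
gcd(186, 139) = 1.
Track Bezout coefficients alongside the remainders: start with r₀ = 186 = a·1 + b·0 (s = 1, t = 0) and r₁ = 139 = a·0 + b·1 (s = 0, t = 1); each new remainder r_{k+1} = r_{k-1} − q_k·r_k inherits s_{k+1} = s_{k-1} − q_k·s_k, t_{k+1} = t_{k-1} − q_k·t_k, so r_k = a·s_k + b·t_k at every step:
  q = 1: r = 47, s = 1 − 1·0 = 1, t = 0 − 1·1 = -1  (check: 186·1 + 139·(-1) = 47)
  q = 2: r = 45, s = 0 − 2·1 = -2, t = 1 − 2·(-1) = 3  (check: 186·(-2) + 139·3 = 45)
  q = 1: r = 2, s = 1 − 1·(-2) = 3, t = -1 − 1·3 = -4  (check: 186·3 + 139·(-4) = 2)
  q = 22: r = 1, s = -2 − 22·3 = -68, t = 3 − 22·(-4) = 91  (check: 186·(-68) + 139·91 = 1)
The row with r = 1 (the gcd) gives the Bezout coefficients s = -68, t = 91.
Result: 186 · (-68) + 139 · (91) = 1.

gcd(186, 139) = 1; s = -68, t = 91 (check: 186·(-68) + 139·91 = 1).


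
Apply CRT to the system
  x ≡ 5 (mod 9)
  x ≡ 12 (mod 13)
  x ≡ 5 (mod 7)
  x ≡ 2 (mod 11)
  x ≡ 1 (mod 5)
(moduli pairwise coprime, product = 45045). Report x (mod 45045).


Product of moduli M = 9 · 13 · 7 · 11 · 5 = 45045.
Merge one congruence at a time:
  Start: x ≡ 5 (mod 9).
  Combine with x ≡ 12 (mod 13); new modulus lcm = 117.
    Write x = 5 + 9·t and substitute into x ≡ 12 (mod 13): 9·t ≡ 12 − 5 = 7 (mod 13).
    The inverse of 9 mod 13 is 3 (since 9·3 = 27 = 2·13 + 1), so t ≡ 3·7 = 21 ≡ 8 (mod 13).
    Then x = 5 + 9·8 = 77, valid modulo lcm(9, 13) = 117: x ≡ 77 (mod 117).
  Combine with x ≡ 5 (mod 7); new modulus lcm = 819.
    Write x = 77 + 117·t and substitute into x ≡ 5 (mod 7): 117·t ≡ 5 − 77 = -72 (mod 7).
    Reduce coefficients mod 7: 5·t ≡ 5 (mod 7).
    The inverse of 5 mod 7 is 3 (since 5·3 = 15 = 2·7 + 1), so t ≡ 3·5 = 15 ≡ 1 (mod 7).
    Then x = 77 + 117·1 = 194, valid modulo lcm(117, 7) = 819: x ≡ 194 (mod 819).
  Combine with x ≡ 2 (mod 11); new modulus lcm = 9009.
    Write x = 194 + 819·t and substitute into x ≡ 2 (mod 11): 819·t ≡ 2 − 194 = -192 (mod 11).
    Reduce coefficients mod 11: 5·t ≡ 6 (mod 11).
    The inverse of 5 mod 11 is 9 (since 5·9 = 45 = 4·11 + 1), so t ≡ 9·6 = 54 ≡ 10 (mod 11).
    Then x = 194 + 819·10 = 8384, valid modulo lcm(819, 11) = 9009: x ≡ 8384 (mod 9009).
  Combine with x ≡ 1 (mod 5); new modulus lcm = 45045.
    Write x = 8384 + 9009·t and substitute into x ≡ 1 (mod 5): 9009·t ≡ 1 − 8384 = -8383 (mod 5).
    Reduce coefficients mod 5: 4·t ≡ 2 (mod 5).
    The inverse of 4 mod 5 is 4 (since 4·4 = 16 = 3·5 + 1), so t ≡ 4·2 = 8 ≡ 3 (mod 5).
    Then x = 8384 + 9009·3 = 35411, valid modulo lcm(9009, 5) = 45045: x ≡ 35411 (mod 45045).
Verify against each original: 35411 mod 9 = 5, 35411 mod 13 = 12, 35411 mod 7 = 5, 35411 mod 11 = 2, 35411 mod 5 = 1.

x ≡ 35411 (mod 45045).


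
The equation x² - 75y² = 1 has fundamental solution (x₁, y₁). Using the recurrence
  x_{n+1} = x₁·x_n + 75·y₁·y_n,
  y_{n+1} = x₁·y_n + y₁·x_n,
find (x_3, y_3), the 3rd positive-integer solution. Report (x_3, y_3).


Step 1: Find the fundamental solution (x₁, y₁) of x² - 75y² = 1.
  Expand √75 as a continued fraction. a₀ = ⌊√75⌋ = 8; iterate m_{k+1} = d_k·a_k − m_k, d_{k+1} = (75 − m_{k+1}²)/d_k, a_{k+1} = ⌊(a₀ + m_{k+1})/d_{k+1}⌋ (starting m₀ = 0, d₀ = 1), with convergents p_k = a_k·p_{k-1} + p_{k-2}, q_k = a_k·q_{k-1} + q_{k-2} (p₋₁ = 1, q₋₁ = 0):
  k = 0: a₀ = 8; p₀/q₀ = 8/1; p₀² − 75·q₀² = 64 − 75 = -11.
  k = 1: m = 8, d = 11, a = ⌊(8 + 8)/11⌋ = 1; p/q = (1·8 + 1)/(1·1 + 0) = 9/1; p² − 75·q² = 81 − 75 = 6.
  k = 2: m = 3, d = 6, a = ⌊(8 + 3)/6⌋ = 1; p/q = (1·9 + 8)/(1·1 + 1) = 17/2; p² − 75·q² = 289 − 300 = -11.
  k = 3: m = 3, d = 11, a = ⌊(8 + 3)/11⌋ = 1; p/q = (1·17 + 9)/(1·2 + 1) = 26/3; p² − 75·q² = 676 − 675 = 1.
  The first convergent with p² − 75·q² = 1 gives the fundamental solution (x₁, y₁) = (26, 3).
Step 2: Apply the recurrence (x_{n+1}, y_{n+1}) = (x₁x_n + 75y₁y_n, x₁y_n + y₁x_n) repeatedly.
  From (x_1, y_1) = (26, 3): x_2 = 26·26 + 75·3·3 = 1351; y_2 = 26·3 + 3·26 = 156.
  From (x_2, y_2) = (1351, 156): x_3 = 26·1351 + 75·3·156 = 70226; y_3 = 26·156 + 3·1351 = 8109.
Step 3: Verify x_3² - 75·y_3² = 4931691076 - 4931691075 = 1 (should be 1). ✓

(x_1, y_1) = (26, 3); (x_3, y_3) = (70226, 8109).


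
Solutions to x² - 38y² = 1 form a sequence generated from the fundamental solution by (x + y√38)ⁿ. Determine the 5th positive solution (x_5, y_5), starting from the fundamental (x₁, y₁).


Step 1: Find the fundamental solution (x₁, y₁) of x² - 38y² = 1.
  Expand √38 as a continued fraction. a₀ = ⌊√38⌋ = 6; iterate m_{k+1} = d_k·a_k − m_k, d_{k+1} = (38 − m_{k+1}²)/d_k, a_{k+1} = ⌊(a₀ + m_{k+1})/d_{k+1}⌋ (starting m₀ = 0, d₀ = 1), with convergents p_k = a_k·p_{k-1} + p_{k-2}, q_k = a_k·q_{k-1} + q_{k-2} (p₋₁ = 1, q₋₁ = 0):
  k = 0: a₀ = 6; p₀/q₀ = 6/1; p₀² − 38·q₀² = 36 − 38 = -2.
  k = 1: m = 6, d = 2, a = ⌊(6 + 6)/2⌋ = 6; p/q = (6·6 + 1)/(6·1 + 0) = 37/6; p² − 38·q² = 1369 − 1368 = 1.
  The first convergent with p² − 38·q² = 1 gives the fundamental solution (x₁, y₁) = (37, 6).
Step 2: Apply the recurrence (x_{n+1}, y_{n+1}) = (x₁x_n + 38y₁y_n, x₁y_n + y₁x_n) repeatedly.
  From (x_1, y_1) = (37, 6): x_2 = 37·37 + 38·6·6 = 2737; y_2 = 37·6 + 6·37 = 444.
  From (x_2, y_2) = (2737, 444): x_3 = 37·2737 + 38·6·444 = 202501; y_3 = 37·444 + 6·2737 = 32850.
  From (x_3, y_3) = (202501, 32850): x_4 = 37·202501 + 38·6·32850 = 14982337; y_4 = 37·32850 + 6·202501 = 2430456.
  From (x_4, y_4) = (14982337, 2430456): x_5 = 37·14982337 + 38·6·2430456 = 1108490437; y_5 = 37·2430456 + 6·14982337 = 179820894.
Step 3: Verify x_5² - 38·y_5² = 1228751048920450969 - 1228751048920450968 = 1 (should be 1). ✓

(x_1, y_1) = (37, 6); (x_5, y_5) = (1108490437, 179820894).


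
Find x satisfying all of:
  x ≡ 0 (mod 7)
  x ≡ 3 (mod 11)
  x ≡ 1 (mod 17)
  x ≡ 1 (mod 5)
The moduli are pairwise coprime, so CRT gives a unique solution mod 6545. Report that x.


Product of moduli M = 7 · 11 · 17 · 5 = 6545.
Merge one congruence at a time:
  Start: x ≡ 0 (mod 7).
  Combine with x ≡ 3 (mod 11); new modulus lcm = 77.
    Write x = 0 + 7·t and substitute into x ≡ 3 (mod 11): 7·t ≡ 3 − 0 = 3 (mod 11).
    The inverse of 7 mod 11 is 8 (since 7·8 = 56 = 5·11 + 1), so t ≡ 8·3 = 24 ≡ 2 (mod 11).
    Then x = 0 + 7·2 = 14, valid modulo lcm(7, 11) = 77: x ≡ 14 (mod 77).
  Combine with x ≡ 1 (mod 17); new modulus lcm = 1309.
    Write x = 14 + 77·t and substitute into x ≡ 1 (mod 17): 77·t ≡ 1 − 14 = -13 (mod 17).
    Reduce coefficients mod 17: 9·t ≡ 4 (mod 17).
    The inverse of 9 mod 17 is 2 (since 9·2 = 18 = 1·17 + 1), so t ≡ 2·4 = 8 ≡ 8 (mod 17).
    Then x = 14 + 77·8 = 630, valid modulo lcm(77, 17) = 1309: x ≡ 630 (mod 1309).
  Combine with x ≡ 1 (mod 5); new modulus lcm = 6545.
    Write x = 630 + 1309·t and substitute into x ≡ 1 (mod 5): 1309·t ≡ 1 − 630 = -629 (mod 5).
    Reduce coefficients mod 5: 4·t ≡ 1 (mod 5).
    The inverse of 4 mod 5 is 4 (since 4·4 = 16 = 3·5 + 1), so t ≡ 4·1 = 4 ≡ 4 (mod 5).
    Then x = 630 + 1309·4 = 5866, valid modulo lcm(1309, 5) = 6545: x ≡ 5866 (mod 6545).
Verify against each original: 5866 mod 7 = 0, 5866 mod 11 = 3, 5866 mod 17 = 1, 5866 mod 5 = 1.

x ≡ 5866 (mod 6545).


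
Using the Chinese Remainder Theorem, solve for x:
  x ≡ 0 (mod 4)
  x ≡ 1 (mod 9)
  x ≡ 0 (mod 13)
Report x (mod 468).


Moduli 4, 9, 13 are pairwise coprime; by CRT there is a unique solution modulo M = 4 · 9 · 13 = 468.
Solve pairwise, accumulating the modulus:
  Start with x ≡ 0 (mod 4).
  Combine with x ≡ 1 (mod 9): since gcd(4, 9) = 1, we get a unique residue mod 36.
    Write x = 0 + 4·t and substitute into x ≡ 1 (mod 9): 4·t ≡ 1 − 0 = 1 (mod 9).
    The inverse of 4 mod 9 is 7 (since 4·7 = 28 = 3·9 + 1), so t ≡ 7·1 = 7 ≡ 7 (mod 9).
    Then x = 0 + 4·7 = 28, valid modulo lcm(4, 9) = 36: x ≡ 28 (mod 36).
  Combine with x ≡ 0 (mod 13): since gcd(36, 13) = 1, we get a unique residue mod 468.
    Write x = 28 + 36·t and substitute into x ≡ 0 (mod 13): 36·t ≡ 0 − 28 = -28 (mod 13).
    Reduce coefficients mod 13: 10·t ≡ 11 (mod 13).
    The inverse of 10 mod 13 is 4 (since 10·4 = 40 = 3·13 + 1), so t ≡ 4·11 = 44 ≡ 5 (mod 13).
    Then x = 28 + 36·5 = 208, valid modulo lcm(36, 13) = 468: x ≡ 208 (mod 468).
Verify: 208 mod 4 = 0 ✓, 208 mod 9 = 1 ✓, 208 mod 13 = 0 ✓.

x ≡ 208 (mod 468).


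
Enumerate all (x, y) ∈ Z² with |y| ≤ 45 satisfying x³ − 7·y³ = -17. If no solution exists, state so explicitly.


The equation is x³ - 7y³ = -17. For fixed y, x³ = 7·y³ − 17, so a solution requires the RHS to be a perfect cube.
Strategy: iterate y from -45 to 45, compute RHS = 7·y³ − 17, and check whether it is a (positive or negative) perfect cube.
Check small values of y:
  y = 0: RHS = -17 is not a perfect cube.
  y = 1: RHS = -10 is not a perfect cube.
  y = -1: RHS = -24 is not a perfect cube.
  y = 2: RHS = 39 is not a perfect cube.
  y = -2: RHS = -73 is not a perfect cube.
  y = 3: RHS = 172 is not a perfect cube.
  y = -3: RHS = -206 is not a perfect cube.
Continuing the search up to |y| = 45 finds no solutions either.
No (x, y) in the scanned range satisfies the equation.

No integer solutions with |y| ≤ 45.


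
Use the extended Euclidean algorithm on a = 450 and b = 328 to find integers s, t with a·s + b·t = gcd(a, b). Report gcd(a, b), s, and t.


Euclidean algorithm on (450, 328) — divide until remainder is 0:
  450 = 1 · 328 + 122
  328 = 2 · 122 + 84
  122 = 1 · 84 + 38
  84 = 2 · 38 + 8
  38 = 4 · 8 + 6
  8 = 1 · 6 + 2
  6 = 3 · 2 + 0
gcd(450, 328) = 2.
Track Bezout coefficients alongside the remainders: start with r₀ = 450 = a·1 + b·0 (s = 1, t = 0) and r₁ = 328 = a·0 + b·1 (s = 0, t = 1); each new remainder r_{k+1} = r_{k-1} − q_k·r_k inherits s_{k+1} = s_{k-1} − q_k·s_k, t_{k+1} = t_{k-1} − q_k·t_k, so r_k = a·s_k + b·t_k at every step:
  q = 1: r = 122, s = 1 − 1·0 = 1, t = 0 − 1·1 = -1  (check: 450·1 + 328·(-1) = 122)
  q = 2: r = 84, s = 0 − 2·1 = -2, t = 1 − 2·(-1) = 3  (check: 450·(-2) + 328·3 = 84)
  q = 1: r = 38, s = 1 − 1·(-2) = 3, t = -1 − 1·3 = -4  (check: 450·3 + 328·(-4) = 38)
  q = 2: r = 8, s = -2 − 2·3 = -8, t = 3 − 2·(-4) = 11  (check: 450·(-8) + 328·11 = 8)
  q = 4: r = 6, s = 3 − 4·(-8) = 35, t = -4 − 4·11 = -48  (check: 450·35 + 328·(-48) = 6)
  q = 1: r = 2, s = -8 − 1·35 = -43, t = 11 − 1·(-48) = 59  (check: 450·(-43) + 328·59 = 2)
The row with r = 2 (the gcd) gives the Bezout coefficients s = -43, t = 59.
Result: 450 · (-43) + 328 · (59) = 2.

gcd(450, 328) = 2; s = -43, t = 59 (check: 450·(-43) + 328·59 = 2).


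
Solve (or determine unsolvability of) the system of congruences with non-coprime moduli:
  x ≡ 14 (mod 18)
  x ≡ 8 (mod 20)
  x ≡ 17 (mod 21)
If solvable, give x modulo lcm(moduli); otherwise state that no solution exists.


Moduli 18, 20, 21 are not pairwise coprime, so CRT works modulo lcm(m_i) when all pairwise compatibility conditions hold.
Pairwise compatibility: gcd(m_i, m_j) must divide a_i - a_j for every pair.
Merge one congruence at a time:
  Start: x ≡ 14 (mod 18).
  Combine with x ≡ 8 (mod 20): gcd(18, 20) = 2; 8 - 14 = -6, which IS divisible by 2, so compatible.
    Write x = 14 + 18·t and substitute into x ≡ 8 (mod 20): 18·t ≡ 8 − 14 = -6 (mod 20).
    Divide the congruence (and modulus) by g = 2: 9·t ≡ -3 (mod 10).
    Reduce coefficients mod 10: 9·t ≡ 7 (mod 10).
    The inverse of 9 mod 10 is 9 (since 9·9 = 81 = 8·10 + 1), so t ≡ 9·7 = 63 ≡ 3 (mod 10).
    Then x = 14 + 18·3 = 68, valid modulo lcm(18, 20) = 180: x ≡ 68 (mod 180).
  Combine with x ≡ 17 (mod 21): gcd(180, 21) = 3; 17 - 68 = -51, which IS divisible by 3, so compatible.
    Write x = 68 + 180·t and substitute into x ≡ 17 (mod 21): 180·t ≡ 17 − 68 = -51 (mod 21).
    Divide the congruence (and modulus) by g = 3: 60·t ≡ -17 (mod 7).
    Reduce coefficients mod 7: 4·t ≡ 4 (mod 7).
    The inverse of 4 mod 7 is 2 (since 4·2 = 8 = 1·7 + 1), so t ≡ 2·4 = 8 ≡ 1 (mod 7).
    Then x = 68 + 180·1 = 248, valid modulo lcm(180, 21) = 1260: x ≡ 248 (mod 1260).
Verify: 248 mod 18 = 14, 248 mod 20 = 8, 248 mod 21 = 17.

x ≡ 248 (mod 1260).


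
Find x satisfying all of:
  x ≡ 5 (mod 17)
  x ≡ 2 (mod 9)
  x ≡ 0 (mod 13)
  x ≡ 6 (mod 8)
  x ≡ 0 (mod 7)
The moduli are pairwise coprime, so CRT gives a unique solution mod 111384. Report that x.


Product of moduli M = 17 · 9 · 13 · 8 · 7 = 111384.
Merge one congruence at a time:
  Start: x ≡ 5 (mod 17).
  Combine with x ≡ 2 (mod 9); new modulus lcm = 153.
    Write x = 5 + 17·t and substitute into x ≡ 2 (mod 9): 17·t ≡ 2 − 5 = -3 (mod 9).
    Reduce coefficients mod 9: 8·t ≡ 6 (mod 9).
    The inverse of 8 mod 9 is 8 (since 8·8 = 64 = 7·9 + 1), so t ≡ 8·6 = 48 ≡ 3 (mod 9).
    Then x = 5 + 17·3 = 56, valid modulo lcm(17, 9) = 153: x ≡ 56 (mod 153).
  Combine with x ≡ 0 (mod 13); new modulus lcm = 1989.
    Write x = 56 + 153·t and substitute into x ≡ 0 (mod 13): 153·t ≡ 0 − 56 = -56 (mod 13).
    Reduce coefficients mod 13: 10·t ≡ 9 (mod 13).
    The inverse of 10 mod 13 is 4 (since 10·4 = 40 = 3·13 + 1), so t ≡ 4·9 = 36 ≡ 10 (mod 13).
    Then x = 56 + 153·10 = 1586, valid modulo lcm(153, 13) = 1989: x ≡ 1586 (mod 1989).
  Combine with x ≡ 6 (mod 8); new modulus lcm = 15912.
    Write x = 1586 + 1989·t and substitute into x ≡ 6 (mod 8): 1989·t ≡ 6 − 1586 = -1580 (mod 8).
    Reduce coefficients mod 8: 5·t ≡ 4 (mod 8).
    The inverse of 5 mod 8 is 5 (since 5·5 = 25 = 3·8 + 1), so t ≡ 5·4 = 20 ≡ 4 (mod 8).
    Then x = 1586 + 1989·4 = 9542, valid modulo lcm(1989, 8) = 15912: x ≡ 9542 (mod 15912).
  Combine with x ≡ 0 (mod 7); new modulus lcm = 111384.
    Write x = 9542 + 15912·t and substitute into x ≡ 0 (mod 7): 15912·t ≡ 0 − 9542 = -9542 (mod 7).
    Reduce coefficients mod 7: 1·t ≡ 6 (mod 7).
    So t ≡ 6 (mod 7).
    Then x = 9542 + 15912·6 = 105014, valid modulo lcm(15912, 7) = 111384: x ≡ 105014 (mod 111384).
Verify against each original: 105014 mod 17 = 5, 105014 mod 9 = 2, 105014 mod 13 = 0, 105014 mod 8 = 6, 105014 mod 7 = 0.

x ≡ 105014 (mod 111384).


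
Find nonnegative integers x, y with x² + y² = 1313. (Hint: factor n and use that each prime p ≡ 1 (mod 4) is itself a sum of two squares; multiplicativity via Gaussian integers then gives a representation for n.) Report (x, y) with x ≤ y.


Step 1: Factor n = 1313 = 13 · 101.
Step 2: Check the mod-4 condition on each prime factor: 13 ≡ 1 (mod 4), exponent 1; 101 ≡ 1 (mod 4), exponent 1.
All primes ≡ 3 (mod 4) appear to even exponent (or don't appear), so by the two-squares theorem n IS expressible as a sum of two squares.
Step 3: Build a representation. Here n = 13 · 101 is a product of primes ≡ 1 (mod 4). Each prime p ≡ 1 (mod 4) is itself a sum of two squares; find a² by testing p − a² for a perfect square:
  13: 13 − 1² = 12, 13 − 2² = 9 = 3² ⇒ 13 = 2² + 3².
  101: 101 − 1² = 100 = 10² ⇒ 101 = 1² + 10².
  Combine using the Brahmagupta–Fibonacci identity (a² + b²)(c² + d²) = (ac − bd)² + (ad + bc)² = (ac + bd)² + (ad − bc)²:
  13 · 101 = 1313: from (2² + 3²)(1² + 10²), take (2·1 − 3·10, 2·10 + 3·1) = (2 − 30, 20 + 3) = (-28, 23); dropping signs (only squares matter) gives (28, 23); check 28² + 23² = 784 + 529 = 1313 ✓.
Step 4: Order so x ≤ y and verify: 23² + 28² = 529 + 784 = 1313 = n. ✓

n = 1313 = 23² + 28² (one valid representation with x ≤ y).


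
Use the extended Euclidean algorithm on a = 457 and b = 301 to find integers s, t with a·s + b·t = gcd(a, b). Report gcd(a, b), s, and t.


Euclidean algorithm on (457, 301) — divide until remainder is 0:
  457 = 1 · 301 + 156
  301 = 1 · 156 + 145
  156 = 1 · 145 + 11
  145 = 13 · 11 + 2
  11 = 5 · 2 + 1
  2 = 2 · 1 + 0
gcd(457, 301) = 1.
Track Bezout coefficients alongside the remainders: start with r₀ = 457 = a·1 + b·0 (s = 1, t = 0) and r₁ = 301 = a·0 + b·1 (s = 0, t = 1); each new remainder r_{k+1} = r_{k-1} − q_k·r_k inherits s_{k+1} = s_{k-1} − q_k·s_k, t_{k+1} = t_{k-1} − q_k·t_k, so r_k = a·s_k + b·t_k at every step:
  q = 1: r = 156, s = 1 − 1·0 = 1, t = 0 − 1·1 = -1  (check: 457·1 + 301·(-1) = 156)
  q = 1: r = 145, s = 0 − 1·1 = -1, t = 1 − 1·(-1) = 2  (check: 457·(-1) + 301·2 = 145)
  q = 1: r = 11, s = 1 − 1·(-1) = 2, t = -1 − 1·2 = -3  (check: 457·2 + 301·(-3) = 11)
  q = 13: r = 2, s = -1 − 13·2 = -27, t = 2 − 13·(-3) = 41  (check: 457·(-27) + 301·41 = 2)
  q = 5: r = 1, s = 2 − 5·(-27) = 137, t = -3 − 5·41 = -208  (check: 457·137 + 301·(-208) = 1)
The row with r = 1 (the gcd) gives the Bezout coefficients s = 137, t = -208.
Result: 457 · (137) + 301 · (-208) = 1.

gcd(457, 301) = 1; s = 137, t = -208 (check: 457·137 + 301·(-208) = 1).


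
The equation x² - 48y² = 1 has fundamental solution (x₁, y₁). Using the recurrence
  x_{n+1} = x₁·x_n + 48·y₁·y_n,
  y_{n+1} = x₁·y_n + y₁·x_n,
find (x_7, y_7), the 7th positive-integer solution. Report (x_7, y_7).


Step 1: Find the fundamental solution (x₁, y₁) of x² - 48y² = 1.
  Expand √48 as a continued fraction. a₀ = ⌊√48⌋ = 6; iterate m_{k+1} = d_k·a_k − m_k, d_{k+1} = (48 − m_{k+1}²)/d_k, a_{k+1} = ⌊(a₀ + m_{k+1})/d_{k+1}⌋ (starting m₀ = 0, d₀ = 1), with convergents p_k = a_k·p_{k-1} + p_{k-2}, q_k = a_k·q_{k-1} + q_{k-2} (p₋₁ = 1, q₋₁ = 0):
  k = 0: a₀ = 6; p₀/q₀ = 6/1; p₀² − 48·q₀² = 36 − 48 = -12.
  k = 1: m = 6, d = 12, a = ⌊(6 + 6)/12⌋ = 1; p/q = (1·6 + 1)/(1·1 + 0) = 7/1; p² − 48·q² = 49 − 48 = 1.
  The first convergent with p² − 48·q² = 1 gives the fundamental solution (x₁, y₁) = (7, 1).
Step 2: Apply the recurrence (x_{n+1}, y_{n+1}) = (x₁x_n + 48y₁y_n, x₁y_n + y₁x_n) repeatedly.
  From (x_1, y_1) = (7, 1): x_2 = 7·7 + 48·1·1 = 97; y_2 = 7·1 + 1·7 = 14.
  From (x_2, y_2) = (97, 14): x_3 = 7·97 + 48·1·14 = 1351; y_3 = 7·14 + 1·97 = 195.
  From (x_3, y_3) = (1351, 195): x_4 = 7·1351 + 48·1·195 = 18817; y_4 = 7·195 + 1·1351 = 2716.
  From (x_4, y_4) = (18817, 2716): x_5 = 7·18817 + 48·1·2716 = 262087; y_5 = 7·2716 + 1·18817 = 37829.
  From (x_5, y_5) = (262087, 37829): x_6 = 7·262087 + 48·1·37829 = 3650401; y_6 = 7·37829 + 1·262087 = 526890.
  From (x_6, y_6) = (3650401, 526890): x_7 = 7·3650401 + 48·1·526890 = 50843527; y_7 = 7·526890 + 1·3650401 = 7338631.
Step 3: Verify x_7² - 48·y_7² = 2585064237799729 - 2585064237799728 = 1 (should be 1). ✓

(x_1, y_1) = (7, 1); (x_7, y_7) = (50843527, 7338631).


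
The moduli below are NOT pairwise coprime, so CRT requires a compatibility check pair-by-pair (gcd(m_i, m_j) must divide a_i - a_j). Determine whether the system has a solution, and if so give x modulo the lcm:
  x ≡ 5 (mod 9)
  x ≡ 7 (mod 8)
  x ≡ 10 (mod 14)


Moduli 9, 8, 14 are not pairwise coprime, so CRT works modulo lcm(m_i) when all pairwise compatibility conditions hold.
Pairwise compatibility: gcd(m_i, m_j) must divide a_i - a_j for every pair.
Merge one congruence at a time:
  Start: x ≡ 5 (mod 9).
  Combine with x ≡ 7 (mod 8): gcd(9, 8) = 1; 7 - 5 = 2, which IS divisible by 1, so compatible.
    Write x = 5 + 9·t and substitute into x ≡ 7 (mod 8): 9·t ≡ 7 − 5 = 2 (mod 8).
    Reduce coefficients mod 8: 1·t ≡ 2 (mod 8).
    So t ≡ 2 (mod 8).
    Then x = 5 + 9·2 = 23, valid modulo lcm(9, 8) = 72: x ≡ 23 (mod 72).
  Combine with x ≡ 10 (mod 14): gcd(72, 14) = 2, and 10 - 23 = -13 is NOT divisible by 2.
    ⇒ system is inconsistent (no integer solution).

No solution (the system is inconsistent).


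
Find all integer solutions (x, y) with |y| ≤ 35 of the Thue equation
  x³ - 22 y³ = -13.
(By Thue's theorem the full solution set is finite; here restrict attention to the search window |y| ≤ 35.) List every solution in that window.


The equation is x³ - 22y³ = -13. For fixed y, x³ = 22·y³ − 13, so a solution requires the RHS to be a perfect cube.
Strategy: iterate y from -35 to 35, compute RHS = 22·y³ − 13, and check whether it is a (positive or negative) perfect cube.
Check small values of y:
  y = 0: RHS = -13 is not a perfect cube.
  y = 1: RHS = 9 is not a perfect cube.
  y = -1: RHS = -35 is not a perfect cube.
  y = 2: RHS = 163 is not a perfect cube.
  y = -2: RHS = -189 is not a perfect cube.
  y = 3: RHS = 581 is not a perfect cube.
  y = -3: RHS = -607 is not a perfect cube.
Continuing the search up to |y| = 35 finds no solutions either.
No (x, y) in the scanned range satisfies the equation.

No integer solutions with |y| ≤ 35.


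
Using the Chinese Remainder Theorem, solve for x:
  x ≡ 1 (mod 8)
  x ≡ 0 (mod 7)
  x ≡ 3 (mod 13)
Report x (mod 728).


Moduli 8, 7, 13 are pairwise coprime; by CRT there is a unique solution modulo M = 8 · 7 · 13 = 728.
Solve pairwise, accumulating the modulus:
  Start with x ≡ 1 (mod 8).
  Combine with x ≡ 0 (mod 7): since gcd(8, 7) = 1, we get a unique residue mod 56.
    Write x = 1 + 8·t and substitute into x ≡ 0 (mod 7): 8·t ≡ 0 − 1 = -1 (mod 7).
    Reduce coefficients mod 7: 1·t ≡ 6 (mod 7).
    So t ≡ 6 (mod 7).
    Then x = 1 + 8·6 = 49, valid modulo lcm(8, 7) = 56: x ≡ 49 (mod 56).
  Combine with x ≡ 3 (mod 13): since gcd(56, 13) = 1, we get a unique residue mod 728.
    Write x = 49 + 56·t and substitute into x ≡ 3 (mod 13): 56·t ≡ 3 − 49 = -46 (mod 13).
    Reduce coefficients mod 13: 4·t ≡ 6 (mod 13).
    The inverse of 4 mod 13 is 10 (since 4·10 = 40 = 3·13 + 1), so t ≡ 10·6 = 60 ≡ 8 (mod 13).
    Then x = 49 + 56·8 = 497, valid modulo lcm(56, 13) = 728: x ≡ 497 (mod 728).
Verify: 497 mod 8 = 1 ✓, 497 mod 7 = 0 ✓, 497 mod 13 = 3 ✓.

x ≡ 497 (mod 728).


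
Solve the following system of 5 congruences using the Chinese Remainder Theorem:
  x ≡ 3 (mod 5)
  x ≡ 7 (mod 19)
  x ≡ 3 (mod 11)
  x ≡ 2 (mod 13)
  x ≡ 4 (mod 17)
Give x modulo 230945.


Product of moduli M = 5 · 19 · 11 · 13 · 17 = 230945.
Merge one congruence at a time:
  Start: x ≡ 3 (mod 5).
  Combine with x ≡ 7 (mod 19); new modulus lcm = 95.
    Write x = 3 + 5·t and substitute into x ≡ 7 (mod 19): 5·t ≡ 7 − 3 = 4 (mod 19).
    The inverse of 5 mod 19 is 4 (since 5·4 = 20 = 1·19 + 1), so t ≡ 4·4 = 16 ≡ 16 (mod 19).
    Then x = 3 + 5·16 = 83, valid modulo lcm(5, 19) = 95: x ≡ 83 (mod 95).
  Combine with x ≡ 3 (mod 11); new modulus lcm = 1045.
    Write x = 83 + 95·t and substitute into x ≡ 3 (mod 11): 95·t ≡ 3 − 83 = -80 (mod 11).
    Reduce coefficients mod 11: 7·t ≡ 8 (mod 11).
    The inverse of 7 mod 11 is 8 (since 7·8 = 56 = 5·11 + 1), so t ≡ 8·8 = 64 ≡ 9 (mod 11).
    Then x = 83 + 95·9 = 938, valid modulo lcm(95, 11) = 1045: x ≡ 938 (mod 1045).
  Combine with x ≡ 2 (mod 13); new modulus lcm = 13585.
    Write x = 938 + 1045·t and substitute into x ≡ 2 (mod 13): 1045·t ≡ 2 − 938 = -936 (mod 13).
    Reduce coefficients mod 13: 5·t ≡ 0 (mod 13).
    The inverse of 5 mod 13 is 8 (since 5·8 = 40 = 3·13 + 1), so t ≡ 8·0 = 0 ≡ 0 (mod 13).
    Then x = 938 + 1045·0 = 938, valid modulo lcm(1045, 13) = 13585: x ≡ 938 (mod 13585).
  Combine with x ≡ 4 (mod 17); new modulus lcm = 230945.
    Write x = 938 + 13585·t and substitute into x ≡ 4 (mod 17): 13585·t ≡ 4 − 938 = -934 (mod 17).
    Reduce coefficients mod 17: 2·t ≡ 1 (mod 17).
    The inverse of 2 mod 17 is 9 (since 2·9 = 18 = 1·17 + 1), so t ≡ 9·1 = 9 ≡ 9 (mod 17).
    Then x = 938 + 13585·9 = 123203, valid modulo lcm(13585, 17) = 230945: x ≡ 123203 (mod 230945).
Verify against each original: 123203 mod 5 = 3, 123203 mod 19 = 7, 123203 mod 11 = 3, 123203 mod 13 = 2, 123203 mod 17 = 4.

x ≡ 123203 (mod 230945).


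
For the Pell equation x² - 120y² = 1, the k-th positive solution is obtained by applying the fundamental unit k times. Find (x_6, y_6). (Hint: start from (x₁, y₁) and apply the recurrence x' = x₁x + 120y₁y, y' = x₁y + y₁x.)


Step 1: Find the fundamental solution (x₁, y₁) of x² - 120y² = 1.
  Expand √120 as a continued fraction. a₀ = ⌊√120⌋ = 10; iterate m_{k+1} = d_k·a_k − m_k, d_{k+1} = (120 − m_{k+1}²)/d_k, a_{k+1} = ⌊(a₀ + m_{k+1})/d_{k+1}⌋ (starting m₀ = 0, d₀ = 1), with convergents p_k = a_k·p_{k-1} + p_{k-2}, q_k = a_k·q_{k-1} + q_{k-2} (p₋₁ = 1, q₋₁ = 0):
  k = 0: a₀ = 10; p₀/q₀ = 10/1; p₀² − 120·q₀² = 100 − 120 = -20.
  k = 1: m = 10, d = 20, a = ⌊(10 + 10)/20⌋ = 1; p/q = (1·10 + 1)/(1·1 + 0) = 11/1; p² − 120·q² = 121 − 120 = 1.
  The first convergent with p² − 120·q² = 1 gives the fundamental solution (x₁, y₁) = (11, 1).
Step 2: Apply the recurrence (x_{n+1}, y_{n+1}) = (x₁x_n + 120y₁y_n, x₁y_n + y₁x_n) repeatedly.
  From (x_1, y_1) = (11, 1): x_2 = 11·11 + 120·1·1 = 241; y_2 = 11·1 + 1·11 = 22.
  From (x_2, y_2) = (241, 22): x_3 = 11·241 + 120·1·22 = 5291; y_3 = 11·22 + 1·241 = 483.
  From (x_3, y_3) = (5291, 483): x_4 = 11·5291 + 120·1·483 = 116161; y_4 = 11·483 + 1·5291 = 10604.
  From (x_4, y_4) = (116161, 10604): x_5 = 11·116161 + 120·1·10604 = 2550251; y_5 = 11·10604 + 1·116161 = 232805.
  From (x_5, y_5) = (2550251, 232805): x_6 = 11·2550251 + 120·1·232805 = 55989361; y_6 = 11·232805 + 1·2550251 = 5111106.
Step 3: Verify x_6² - 120·y_6² = 3134808545188321 - 3134808545188320 = 1 (should be 1). ✓

(x_1, y_1) = (11, 1); (x_6, y_6) = (55989361, 5111106).


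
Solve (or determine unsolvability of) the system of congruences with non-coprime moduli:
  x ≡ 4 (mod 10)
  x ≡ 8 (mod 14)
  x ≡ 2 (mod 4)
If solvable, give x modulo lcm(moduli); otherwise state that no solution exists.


Moduli 10, 14, 4 are not pairwise coprime, so CRT works modulo lcm(m_i) when all pairwise compatibility conditions hold.
Pairwise compatibility: gcd(m_i, m_j) must divide a_i - a_j for every pair.
Merge one congruence at a time:
  Start: x ≡ 4 (mod 10).
  Combine with x ≡ 8 (mod 14): gcd(10, 14) = 2; 8 - 4 = 4, which IS divisible by 2, so compatible.
    Write x = 4 + 10·t and substitute into x ≡ 8 (mod 14): 10·t ≡ 8 − 4 = 4 (mod 14).
    Divide the congruence (and modulus) by g = 2: 5·t ≡ 2 (mod 7).
    The inverse of 5 mod 7 is 3 (since 5·3 = 15 = 2·7 + 1), so t ≡ 3·2 = 6 ≡ 6 (mod 7).
    Then x = 4 + 10·6 = 64, valid modulo lcm(10, 14) = 70: x ≡ 64 (mod 70).
  Combine with x ≡ 2 (mod 4): gcd(70, 4) = 2; 2 - 64 = -62, which IS divisible by 2, so compatible.
    Write x = 64 + 70·t and substitute into x ≡ 2 (mod 4): 70·t ≡ 2 − 64 = -62 (mod 4).
    Divide the congruence (and modulus) by g = 2: 35·t ≡ -31 (mod 2).
    Reduce coefficients mod 2: 1·t ≡ 1 (mod 2).
    So t ≡ 1 (mod 2).
    Then x = 64 + 70·1 = 134, valid modulo lcm(70, 4) = 140: x ≡ 134 (mod 140).
Verify: 134 mod 10 = 4, 134 mod 14 = 8, 134 mod 4 = 2.

x ≡ 134 (mod 140).


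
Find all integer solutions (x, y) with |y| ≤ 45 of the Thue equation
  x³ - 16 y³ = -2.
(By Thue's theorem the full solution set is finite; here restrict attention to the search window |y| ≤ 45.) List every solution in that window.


The equation is x³ - 16y³ = -2. For fixed y, x³ = 16·y³ − 2, so a solution requires the RHS to be a perfect cube.
Strategy: iterate y from -45 to 45, compute RHS = 16·y³ − 2, and check whether it is a (positive or negative) perfect cube.
Check small values of y:
  y = 0: RHS = -2 is not a perfect cube.
  y = 1: RHS = 14 is not a perfect cube.
  y = -1: RHS = -18 is not a perfect cube.
  y = 2: RHS = 126 is not a perfect cube.
  y = -2: RHS = -130 is not a perfect cube.
  y = 3: RHS = 430 is not a perfect cube.
  y = -3: RHS = -434 is not a perfect cube.
Continuing the search up to |y| = 45 finds no solutions either.
No (x, y) in the scanned range satisfies the equation.

No integer solutions with |y| ≤ 45.


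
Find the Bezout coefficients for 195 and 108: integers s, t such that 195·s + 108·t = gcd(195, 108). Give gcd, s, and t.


Euclidean algorithm on (195, 108) — divide until remainder is 0:
  195 = 1 · 108 + 87
  108 = 1 · 87 + 21
  87 = 4 · 21 + 3
  21 = 7 · 3 + 0
gcd(195, 108) = 3.
Track Bezout coefficients alongside the remainders: start with r₀ = 195 = a·1 + b·0 (s = 1, t = 0) and r₁ = 108 = a·0 + b·1 (s = 0, t = 1); each new remainder r_{k+1} = r_{k-1} − q_k·r_k inherits s_{k+1} = s_{k-1} − q_k·s_k, t_{k+1} = t_{k-1} − q_k·t_k, so r_k = a·s_k + b·t_k at every step:
  q = 1: r = 87, s = 1 − 1·0 = 1, t = 0 − 1·1 = -1  (check: 195·1 + 108·(-1) = 87)
  q = 1: r = 21, s = 0 − 1·1 = -1, t = 1 − 1·(-1) = 2  (check: 195·(-1) + 108·2 = 21)
  q = 4: r = 3, s = 1 − 4·(-1) = 5, t = -1 − 4·2 = -9  (check: 195·5 + 108·(-9) = 3)
The row with r = 3 (the gcd) gives the Bezout coefficients s = 5, t = -9.
Result: 195 · (5) + 108 · (-9) = 3.

gcd(195, 108) = 3; s = 5, t = -9 (check: 195·5 + 108·(-9) = 3).


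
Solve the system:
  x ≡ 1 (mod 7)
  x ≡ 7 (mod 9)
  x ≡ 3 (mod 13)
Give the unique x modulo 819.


Moduli 7, 9, 13 are pairwise coprime; by CRT there is a unique solution modulo M = 7 · 9 · 13 = 819.
Solve pairwise, accumulating the modulus:
  Start with x ≡ 1 (mod 7).
  Combine with x ≡ 7 (mod 9): since gcd(7, 9) = 1, we get a unique residue mod 63.
    Write x = 1 + 7·t and substitute into x ≡ 7 (mod 9): 7·t ≡ 7 − 1 = 6 (mod 9).
    The inverse of 7 mod 9 is 4 (since 7·4 = 28 = 3·9 + 1), so t ≡ 4·6 = 24 ≡ 6 (mod 9).
    Then x = 1 + 7·6 = 43, valid modulo lcm(7, 9) = 63: x ≡ 43 (mod 63).
  Combine with x ≡ 3 (mod 13): since gcd(63, 13) = 1, we get a unique residue mod 819.
    Write x = 43 + 63·t and substitute into x ≡ 3 (mod 13): 63·t ≡ 3 − 43 = -40 (mod 13).
    Reduce coefficients mod 13: 11·t ≡ 12 (mod 13).
    The inverse of 11 mod 13 is 6 (since 11·6 = 66 = 5·13 + 1), so t ≡ 6·12 = 72 ≡ 7 (mod 13).
    Then x = 43 + 63·7 = 484, valid modulo lcm(63, 13) = 819: x ≡ 484 (mod 819).
Verify: 484 mod 7 = 1 ✓, 484 mod 9 = 7 ✓, 484 mod 13 = 3 ✓.

x ≡ 484 (mod 819).


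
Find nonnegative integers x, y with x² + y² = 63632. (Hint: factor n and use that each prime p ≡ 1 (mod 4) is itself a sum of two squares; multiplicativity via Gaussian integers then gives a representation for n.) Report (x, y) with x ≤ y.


Step 1: Factor n = 63632 = 2^4 · 41 · 97.
Step 2: Check the mod-4 condition on each prime factor: 2 = 2 (special); 41 ≡ 1 (mod 4), exponent 1; 97 ≡ 1 (mod 4), exponent 1.
All primes ≡ 3 (mod 4) appear to even exponent (or don't appear), so by the two-squares theorem n IS expressible as a sum of two squares.
Step 3: Build a representation. Group n = k² · m with k = 4 and m = 41 · 97 = 3977 (a product of primes ≡ 1 (mod 4)); a representation of m scales to one of n via (k·x)² + (k·y)² = k²(x² + y²). Each prime p ≡ 1 (mod 4) is itself a sum of two squares; find a² by testing p − a² for a perfect square:
  41: 41 − 1² = 40, 41 − 2² = 37, 41 − 3² = 32, 41 − 4² = 25 = 5² ⇒ 41 = 4² + 5².
  97: 97 − 1² = 96, 97 − 2² = 93, 97 − 3² = 88, 97 − 4² = 81 = 9² ⇒ 97 = 4² + 9².
  Combine using the Brahmagupta–Fibonacci identity (a² + b²)(c² + d²) = (ac − bd)² + (ad + bc)² = (ac + bd)² + (ad − bc)²:
  41 · 97 = 3977: from (4² + 5²)(4² + 9²), take (4·4 − 5·9, 4·9 + 5·4) = (16 − 45, 36 + 20) = (-29, 56); dropping signs (only squares matter) gives (29, 56); check 29² + 56² = 841 + 3136 = 3977 ✓.
  Scale by k = 4: (4·29, 4·56) = (116, 224).
Step 4: Order so x ≤ y and verify: 116² + 224² = 13456 + 50176 = 63632 = n. ✓

n = 63632 = 116² + 224² (one valid representation with x ≤ y).


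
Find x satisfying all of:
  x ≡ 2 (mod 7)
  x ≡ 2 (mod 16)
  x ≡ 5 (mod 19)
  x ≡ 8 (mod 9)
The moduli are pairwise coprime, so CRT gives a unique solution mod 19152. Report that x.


Product of moduli M = 7 · 16 · 19 · 9 = 19152.
Merge one congruence at a time:
  Start: x ≡ 2 (mod 7).
  Combine with x ≡ 2 (mod 16); new modulus lcm = 112.
    Write x = 2 + 7·t and substitute into x ≡ 2 (mod 16): 7·t ≡ 2 − 2 = 0 (mod 16).
    The inverse of 7 mod 16 is 7 (since 7·7 = 49 = 3·16 + 1), so t ≡ 7·0 = 0 ≡ 0 (mod 16).
    Then x = 2 + 7·0 = 2, valid modulo lcm(7, 16) = 112: x ≡ 2 (mod 112).
  Combine with x ≡ 5 (mod 19); new modulus lcm = 2128.
    Write x = 2 + 112·t and substitute into x ≡ 5 (mod 19): 112·t ≡ 5 − 2 = 3 (mod 19).
    Reduce coefficients mod 19: 17·t ≡ 3 (mod 19).
    The inverse of 17 mod 19 is 9 (since 17·9 = 153 = 8·19 + 1), so t ≡ 9·3 = 27 ≡ 8 (mod 19).
    Then x = 2 + 112·8 = 898, valid modulo lcm(112, 19) = 2128: x ≡ 898 (mod 2128).
  Combine with x ≡ 8 (mod 9); new modulus lcm = 19152.
    Write x = 898 + 2128·t and substitute into x ≡ 8 (mod 9): 2128·t ≡ 8 − 898 = -890 (mod 9).
    Reduce coefficients mod 9: 4·t ≡ 1 (mod 9).
    The inverse of 4 mod 9 is 7 (since 4·7 = 28 = 3·9 + 1), so t ≡ 7·1 = 7 ≡ 7 (mod 9).
    Then x = 898 + 2128·7 = 15794, valid modulo lcm(2128, 9) = 19152: x ≡ 15794 (mod 19152).
Verify against each original: 15794 mod 7 = 2, 15794 mod 16 = 2, 15794 mod 19 = 5, 15794 mod 9 = 8.

x ≡ 15794 (mod 19152).


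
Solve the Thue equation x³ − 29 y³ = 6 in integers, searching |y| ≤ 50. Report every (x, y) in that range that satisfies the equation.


The equation is x³ - 29y³ = 6. For fixed y, x³ = 29·y³ + 6, so a solution requires the RHS to be a perfect cube.
Strategy: iterate y from -50 to 50, compute RHS = 29·y³ + 6, and check whether it is a (positive or negative) perfect cube.
Check small values of y:
  y = 0: RHS = 6 is not a perfect cube.
  y = 1: RHS = 35 is not a perfect cube.
  y = -1: RHS = -23 is not a perfect cube.
  y = 2: RHS = 238 is not a perfect cube.
  y = -2: RHS = -226 is not a perfect cube.
  y = 3: RHS = 789 is not a perfect cube.
  y = -3: RHS = -777 is not a perfect cube.
Continuing the search up to |y| = 50 finds no solutions either.
No (x, y) in the scanned range satisfies the equation.

No integer solutions with |y| ≤ 50.


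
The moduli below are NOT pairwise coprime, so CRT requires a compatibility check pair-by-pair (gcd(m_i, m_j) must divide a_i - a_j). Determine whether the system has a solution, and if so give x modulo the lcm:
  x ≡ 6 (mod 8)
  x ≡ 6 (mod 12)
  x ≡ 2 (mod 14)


Moduli 8, 12, 14 are not pairwise coprime, so CRT works modulo lcm(m_i) when all pairwise compatibility conditions hold.
Pairwise compatibility: gcd(m_i, m_j) must divide a_i - a_j for every pair.
Merge one congruence at a time:
  Start: x ≡ 6 (mod 8).
  Combine with x ≡ 6 (mod 12): gcd(8, 12) = 4; 6 - 6 = 0, which IS divisible by 4, so compatible.
    Write x = 6 + 8·t and substitute into x ≡ 6 (mod 12): 8·t ≡ 6 − 6 = 0 (mod 12).
    Divide the congruence (and modulus) by g = 4: 2·t ≡ 0 (mod 3).
    The inverse of 2 mod 3 is 2 (since 2·2 = 4 = 1·3 + 1), so t ≡ 2·0 = 0 ≡ 0 (mod 3).
    Then x = 6 + 8·0 = 6, valid modulo lcm(8, 12) = 24: x ≡ 6 (mod 24).
  Combine with x ≡ 2 (mod 14): gcd(24, 14) = 2; 2 - 6 = -4, which IS divisible by 2, so compatible.
    Write x = 6 + 24·t and substitute into x ≡ 2 (mod 14): 24·t ≡ 2 − 6 = -4 (mod 14).
    Divide the congruence (and modulus) by g = 2: 12·t ≡ -2 (mod 7).
    Reduce coefficients mod 7: 5·t ≡ 5 (mod 7).
    The inverse of 5 mod 7 is 3 (since 5·3 = 15 = 2·7 + 1), so t ≡ 3·5 = 15 ≡ 1 (mod 7).
    Then x = 6 + 24·1 = 30, valid modulo lcm(24, 14) = 168: x ≡ 30 (mod 168).
Verify: 30 mod 8 = 6, 30 mod 12 = 6, 30 mod 14 = 2.

x ≡ 30 (mod 168).
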